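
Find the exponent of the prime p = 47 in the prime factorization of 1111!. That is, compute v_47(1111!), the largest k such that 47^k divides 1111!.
v_47(1111!) = 23

Legendre's formula: v_p(n!) = Σ_{k ≥ 1} ⌊n / p^k⌋. For p = 47, n = 1111, the terms are:
  ⌊1111/47^1⌋ = ⌊1111/47⌋ = 23
(the next term ⌊1111/47^2⌋ = 0, terminating the sum). Summing: v_47(1111!) = 23 = 23.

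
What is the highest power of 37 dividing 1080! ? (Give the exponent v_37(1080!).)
v_37(1080!) = 29

Legendre's formula: v_p(n!) = Σ_{k ≥ 1} ⌊n / p^k⌋. For p = 37, n = 1080, the terms are:
  ⌊1080/37^1⌋ = ⌊1080/37⌋ = 29
(the next term ⌊1080/37^2⌋ = 0, terminating the sum). Summing: v_37(1080!) = 29 = 29.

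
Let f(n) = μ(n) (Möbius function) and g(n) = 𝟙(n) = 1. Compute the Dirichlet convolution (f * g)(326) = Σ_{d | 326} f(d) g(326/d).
(μ * 𝟙)(326) = 0

Divisors of 326: [1, 2, 163, 326]. For each d | 326:
  d = 1: μ(1) · 𝟙(326/1) = 1 · 1 = 1
  d = 2: μ(2) · 𝟙(326/2) = -1 · 1 = -1
  d = 163: μ(163) · 𝟙(326/163) = -1 · 1 = -1
  d = 326: μ(326) · 𝟙(326/326) = 1 · 1 = 1
Summing: (μ * 𝟙)(326) = 1 + -1 + -1 + 1 = 0.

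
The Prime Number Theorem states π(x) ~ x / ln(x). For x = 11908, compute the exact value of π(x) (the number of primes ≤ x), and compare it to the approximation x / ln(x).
π(11908) = 1426;  x/ln(x) ≈ 1268.84;  relative error ≈ 11.02%.

Directly count primes up to 11908: π(11908) = 1426. The PNT approximation gives 11908/ln(11908) ≈ 11908/9.38497 ≈ 1268.84. Relative error (π(x) − x/ln(x)) / π(x) ≈ 11.02%; the approximation is known to undercount slightly (Li(x) is a better estimate).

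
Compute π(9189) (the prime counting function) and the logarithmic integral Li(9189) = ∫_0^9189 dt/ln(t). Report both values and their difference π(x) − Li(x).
π(9189) = 1139;  Li(9189) ≈ 1157.68;  π(x) − Li(x) ≈ -18.68.

Direct count of primes ≤ 9189 gives π(9189) = 1139. Numerical evaluation of the logarithmic integral gives Li(9189) ≈ 1157.68. The difference π(x) − Li(x) ≈ -18.68 is typically negative for small/moderate x (Li(x) overestimates), though Littlewood's theorem shows this sign changes infinitely often.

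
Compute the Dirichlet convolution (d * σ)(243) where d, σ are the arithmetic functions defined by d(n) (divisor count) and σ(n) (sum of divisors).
(d * σ)(243) = 804

Divisors of 243: [1, 3, 9, 27, 81, 243]. For each d | 243:
  d = 1: d(1) · σ(243/1) = 1 · 364 = 364
  d = 3: d(3) · σ(243/3) = 2 · 121 = 242
  d = 9: d(9) · σ(243/9) = 3 · 40 = 120
  d = 27: d(27) · σ(243/27) = 4 · 13 = 52
  d = 81: d(81) · σ(243/81) = 5 · 4 = 20
  d = 243: d(243) · σ(243/243) = 6 · 1 = 6
Summing: (d * σ)(243) = 364 + 242 + 120 + 52 + 20 + 6 = 804.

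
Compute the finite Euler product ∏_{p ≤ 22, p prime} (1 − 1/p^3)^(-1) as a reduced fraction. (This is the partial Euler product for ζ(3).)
∏ = 3674541645775/3057655868928

The primes p ≤ 22 are [2, 3, 5, 7, 11, 13, 17, 19]. For each prime, (1 − 1/p^3)^(-1) = p^3 / (p^3 − 1). The product is (1 − 1/2^3)^(-1), (1 − 1/3^3)^(-1), (1 − 1/5^3)^(-1), (1 − 1/7^3)^(-1), (1 − 1/11^3)^(-1), (1 − 1/13^3)^(-1), (1 − 1/17^3)^(-1), (1 − 1/19^3)^(-1) = ∏ p^3 / (p^3 − 1) = 3674541645775/3057655868928.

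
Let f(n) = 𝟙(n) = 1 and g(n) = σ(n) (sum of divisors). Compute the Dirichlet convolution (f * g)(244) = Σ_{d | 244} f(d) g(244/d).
(𝟙 * σ)(244) = 693

Divisors of 244: [1, 2, 4, 61, 122, 244]. For each d | 244:
  d = 1: 𝟙(1) · σ(244/1) = 1 · 434 = 434
  d = 2: 𝟙(2) · σ(244/2) = 1 · 186 = 186
  d = 4: 𝟙(4) · σ(244/4) = 1 · 62 = 62
  d = 61: 𝟙(61) · σ(244/61) = 1 · 7 = 7
  d = 122: 𝟙(122) · σ(244/122) = 1 · 3 = 3
  d = 244: 𝟙(244) · σ(244/244) = 1 · 1 = 1
Summing: (𝟙 * σ)(244) = 434 + 186 + 62 + 7 + 3 + 1 = 693.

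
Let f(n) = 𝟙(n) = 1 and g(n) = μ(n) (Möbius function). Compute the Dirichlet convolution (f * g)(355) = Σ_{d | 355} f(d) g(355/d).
(𝟙 * μ)(355) = 0

Divisors of 355: [1, 5, 71, 355]. For each d | 355:
  d = 1: 𝟙(1) · μ(355/1) = 1 · 1 = 1
  d = 5: 𝟙(5) · μ(355/5) = 1 · -1 = -1
  d = 71: 𝟙(71) · μ(355/71) = 1 · -1 = -1
  d = 355: 𝟙(355) · μ(355/355) = 1 · 1 = 1
Summing: (𝟙 * μ)(355) = 1 + -1 + -1 + 1 = 0.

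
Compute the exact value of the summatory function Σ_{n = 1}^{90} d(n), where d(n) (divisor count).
Σ_{n ≤ 90} d(n) = 425

Compute d(n) for each 1 ≤ n ≤ 90: d(1) = 1, d(2) = 2, d(3) = 2, d(4) = 3, d(5) = 2, d(6) = 4, d(7) = 2, d(8) = 4, d(9) = 3, d(10) = 4, d(11) = 2, d(12) = 6, d(13) = 2, d(14) = 4, d(15) = 4, d(16) = 5, d(17) = 2, d(18) = 6, d(19) = 2, d(20) = 6, d(21) = 4, d(22) = 4, d(23) = 2, d(24) = 8, d(25) = 3, d(26) = 4, d(27) = 4, d(28) = 6, d(29) = 2, d(30) = 8, d(31) = 2, d(32) = 6, d(33) = 4, d(34) = 4, d(35) = 4, d(36) = 9, d(37) = 2, d(38) = 4, d(39) = 4, d(40) = 8, d(41) = 2, d(42) = 8, d(43) = 2, d(44) = 6, d(45) = 6, d(46) = 4, d(47) = 2, d(48) = 10, d(49) = 3, d(50) = 6, d(51) = 4, d(52) = 6, d(53) = 2, d(54) = 8, d(55) = 4, d(56) = 8, d(57) = 4, d(58) = 4, d(59) = 2, d(60) = 12, d(61) = 2, d(62) = 4, d(63) = 6, d(64) = 7, d(65) = 4, d(66) = 8, d(67) = 2, d(68) = 6, d(69) = 4, d(70) = 8, d(71) = 2, d(72) = 12, d(73) = 2, d(74) = 4, d(75) = 6, d(76) = 6, d(77) = 4, d(78) = 8, d(79) = 2, d(80) = 10, d(81) = 5, d(82) = 4, d(83) = 2, d(84) = 12, d(85) = 4, d(86) = 4, d(87) = 4, d(88) = 8, d(89) = 2, d(90) = 12. Summing all 90 values: 425. (Dirichlet's divisor formula: Σ_{n ≤ x} d(n) = x ln(x) + (2γ − 1) x + O(√x). For x = 90, the asymptotic estimate is ≈ 418.88.)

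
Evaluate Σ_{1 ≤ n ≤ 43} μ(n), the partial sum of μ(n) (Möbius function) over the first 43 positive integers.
Σ_{n ≤ 43} μ(n) = -3

Compute μ(n) for each 1 ≤ n ≤ 43: μ(1) = 1, μ(2) = -1, μ(3) = -1, μ(4) = 0, μ(5) = -1, μ(6) = 1, μ(7) = -1, μ(8) = 0, μ(9) = 0, μ(10) = 1, μ(11) = -1, μ(12) = 0, μ(13) = -1, μ(14) = 1, μ(15) = 1, μ(16) = 0, μ(17) = -1, μ(18) = 0, μ(19) = -1, μ(20) = 0, μ(21) = 1, μ(22) = 1, μ(23) = -1, μ(24) = 0, μ(25) = 0, μ(26) = 1, μ(27) = 0, μ(28) = 0, μ(29) = -1, μ(30) = -1, μ(31) = -1, μ(32) = 0, μ(33) = 1, μ(34) = 1, μ(35) = 1, μ(36) = 0, μ(37) = -1, μ(38) = 1, μ(39) = 1, μ(40) = 0, μ(41) = -1, μ(42) = -1, μ(43) = -1. Summing all 43 values: -3. (Mertens function M(x) = Σ_{n ≤ x} μ(n); on average M(x) should be small (PNT ⟺ M(x) = o(x)).)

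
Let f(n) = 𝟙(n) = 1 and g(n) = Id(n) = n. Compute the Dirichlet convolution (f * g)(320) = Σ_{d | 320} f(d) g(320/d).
(𝟙 * Id)(320) = 762

Divisors of 320: [1, 2, 4, 5, 8, 10, 16, 20, 32, 40, 64, 80, 160, 320]. For each d | 320:
  d = 1: 𝟙(1) · Id(320/1) = 1 · 320 = 320
  d = 2: 𝟙(2) · Id(320/2) = 1 · 160 = 160
  d = 4: 𝟙(4) · Id(320/4) = 1 · 80 = 80
  d = 5: 𝟙(5) · Id(320/5) = 1 · 64 = 64
  d = 8: 𝟙(8) · Id(320/8) = 1 · 40 = 40
  d = 10: 𝟙(10) · Id(320/10) = 1 · 32 = 32
  d = 16: 𝟙(16) · Id(320/16) = 1 · 20 = 20
  d = 20: 𝟙(20) · Id(320/20) = 1 · 16 = 16
  d = 32: 𝟙(32) · Id(320/32) = 1 · 10 = 10
  d = 40: 𝟙(40) · Id(320/40) = 1 · 8 = 8
  d = 64: 𝟙(64) · Id(320/64) = 1 · 5 = 5
  d = 80: 𝟙(80) · Id(320/80) = 1 · 4 = 4
  d = 160: 𝟙(160) · Id(320/160) = 1 · 2 = 2
  d = 320: 𝟙(320) · Id(320/320) = 1 · 1 = 1
Summing: (𝟙 * Id)(320) = 320 + 160 + 80 + 64 + 40 + 32 + 20 + 16 + 10 + 8 + 5 + 4 + 2 + 1 = 762.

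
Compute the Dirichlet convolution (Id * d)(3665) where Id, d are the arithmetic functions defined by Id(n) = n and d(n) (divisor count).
(Id * d)(3665) = 5145

Divisors of 3665: [1, 5, 733, 3665]. For each d | 3665:
  d = 1: Id(1) · d(3665/1) = 1 · 4 = 4
  d = 5: Id(5) · d(3665/5) = 5 · 2 = 10
  d = 733: Id(733) · d(3665/733) = 733 · 2 = 1466
  d = 3665: Id(3665) · d(3665/3665) = 3665 · 1 = 3665
Summing: (Id * d)(3665) = 4 + 10 + 1466 + 3665 = 5145.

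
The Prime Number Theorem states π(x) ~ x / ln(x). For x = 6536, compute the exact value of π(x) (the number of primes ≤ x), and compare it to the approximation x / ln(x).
π(6536) = 844;  x/ln(x) ≈ 743.99;  relative error ≈ 11.85%.

Directly count primes up to 6536: π(6536) = 844. The PNT approximation gives 6536/ln(6536) ≈ 6536/8.78508 ≈ 743.99. Relative error (π(x) − x/ln(x)) / π(x) ≈ 11.85%; the approximation is known to undercount slightly (Li(x) is a better estimate).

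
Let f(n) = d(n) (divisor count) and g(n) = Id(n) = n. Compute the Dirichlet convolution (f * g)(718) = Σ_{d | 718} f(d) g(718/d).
(d * Id)(718) = 1444

Divisors of 718: [1, 2, 359, 718]. For each d | 718:
  d = 1: d(1) · Id(718/1) = 1 · 718 = 718
  d = 2: d(2) · Id(718/2) = 2 · 359 = 718
  d = 359: d(359) · Id(718/359) = 2 · 2 = 4
  d = 718: d(718) · Id(718/718) = 4 · 1 = 4
Summing: (d * Id)(718) = 718 + 718 + 4 + 4 = 1444.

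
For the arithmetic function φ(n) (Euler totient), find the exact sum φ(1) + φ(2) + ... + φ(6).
Σ_{n ≤ 6} φ(n) = 12

Compute φ(n) for each 1 ≤ n ≤ 6: φ(1) = 1, φ(2) = 1, φ(3) = 2, φ(4) = 2, φ(5) = 4, φ(6) = 2. Summing all 6 values: 12. (Average order: Σ_{n ≤ x} φ(n) ~ (3/π²) x². For x = 6, (3/π²)·6² ≈ 10.94.)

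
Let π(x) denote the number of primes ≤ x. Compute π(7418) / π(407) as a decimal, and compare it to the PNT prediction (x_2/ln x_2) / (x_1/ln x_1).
π(7418)/π(407) = 941/79 ≈ 11.9114;  PNT prediction ≈ 12.2892.

π(407) = 79 and π(7418) = 941, so π(7418)/π(407) ≈ 11.9114. The PNT-predicted ratio is (7418/ln(7418)) / (407/ln(407)) ≈ 12.2892. The two agree to within a few percent, as expected.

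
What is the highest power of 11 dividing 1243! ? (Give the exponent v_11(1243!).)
v_11(1243!) = 123

Legendre's formula: v_p(n!) = Σ_{k ≥ 1} ⌊n / p^k⌋. For p = 11, n = 1243, the terms are:
  ⌊1243/11^1⌋ = ⌊1243/11⌋ = 113
  ⌊1243/11^2⌋ = ⌊1243/121⌋ = 10
(the next term ⌊1243/11^3⌋ = 0, terminating the sum). Summing: v_11(1243!) = 113 + 10 = 123.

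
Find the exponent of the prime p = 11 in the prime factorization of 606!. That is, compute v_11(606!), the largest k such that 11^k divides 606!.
v_11(606!) = 60

Legendre's formula: v_p(n!) = Σ_{k ≥ 1} ⌊n / p^k⌋. For p = 11, n = 606, the terms are:
  ⌊606/11^1⌋ = ⌊606/11⌋ = 55
  ⌊606/11^2⌋ = ⌊606/121⌋ = 5
(the next term ⌊606/11^3⌋ = 0, terminating the sum). Summing: v_11(606!) = 55 + 5 = 60.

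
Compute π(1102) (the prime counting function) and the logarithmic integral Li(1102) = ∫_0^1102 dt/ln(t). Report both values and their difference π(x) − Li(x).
π(1102) = 184;  Li(1102) ≈ 192.27;  π(x) − Li(x) ≈ -8.27.

Direct count of primes ≤ 1102 gives π(1102) = 184. Numerical evaluation of the logarithmic integral gives Li(1102) ≈ 192.27. The difference π(x) − Li(x) ≈ -8.27 is typically negative for small/moderate x (Li(x) overestimates), though Littlewood's theorem shows this sign changes infinitely often.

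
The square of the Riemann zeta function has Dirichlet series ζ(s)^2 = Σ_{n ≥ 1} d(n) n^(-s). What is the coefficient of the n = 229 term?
d(229) = 2

ζ(s)^2 = (Σ 1/m^s)(Σ 1/k^s). The coefficient of 1/n^s in the product is the number of ordered pairs (m, k) with mk = n, which equals d(n). For n = 229, divisors are [1, 229], so d(229) = 2.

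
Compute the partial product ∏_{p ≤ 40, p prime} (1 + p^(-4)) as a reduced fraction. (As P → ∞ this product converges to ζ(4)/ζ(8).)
∏ = 706902957735712331680943125904125462935190109312/655798773317600826641830943030775489929079680625

The primes p ≤ 40 are [2, 3, 5, 7, 11, 13, 17, 19, 23, 29, 31, 37]. For each, (1 + 1/p^4) = (p^4 + 1)/p^4. Multiplying these fractions over p ∈ [2, 3, 5, 7, 11, 13, 17, 19, 23, 29, 31, 37] gives 706902957735712331680943125904125462935190109312/655798773317600826641830943030775489929079680625. (In the limit P → ∞ this tends to ζ(4)/ζ(8).)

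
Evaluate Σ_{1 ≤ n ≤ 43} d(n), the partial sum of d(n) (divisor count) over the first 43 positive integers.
Σ_{n ≤ 43} d(n) = 170

Compute d(n) for each 1 ≤ n ≤ 43: d(1) = 1, d(2) = 2, d(3) = 2, d(4) = 3, d(5) = 2, d(6) = 4, d(7) = 2, d(8) = 4, d(9) = 3, d(10) = 4, d(11) = 2, d(12) = 6, d(13) = 2, d(14) = 4, d(15) = 4, d(16) = 5, d(17) = 2, d(18) = 6, d(19) = 2, d(20) = 6, d(21) = 4, d(22) = 4, d(23) = 2, d(24) = 8, d(25) = 3, d(26) = 4, d(27) = 4, d(28) = 6, d(29) = 2, d(30) = 8, d(31) = 2, d(32) = 6, d(33) = 4, d(34) = 4, d(35) = 4, d(36) = 9, d(37) = 2, d(38) = 4, d(39) = 4, d(40) = 8, d(41) = 2, d(42) = 8, d(43) = 2. Summing all 43 values: 170. (Dirichlet's divisor formula: Σ_{n ≤ x} d(n) = x ln(x) + (2γ − 1) x + O(√x). For x = 43, the asymptotic estimate is ≈ 168.37.)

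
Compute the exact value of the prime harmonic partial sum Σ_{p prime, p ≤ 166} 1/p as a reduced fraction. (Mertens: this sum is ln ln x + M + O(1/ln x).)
Σ 1/p = 10988187442690106858194788089546541159451476081371138484805233167/5766152219975951659023630035336134306565384015606066319856068810

π(166) = 38, so the primes ≤ 166 are [2, 3, 5, 7, 11, 13, 17, 19, 23, 29, 31, 37, 41, 43, 47, 53, 59, 61, 67, 71, 73, 79, 83, 89, 97, 101, 103, 107, 109, 113, 127, 131, 137, 139, 149, 151, 157, 163]. Summing 1/p over these primes: 10988187442690106858194788089546541159451476081371138484805233167/5766152219975951659023630035336134306565384015606066319856068810 ≈ 1.9056. Mertens estimate ln ln(166) + 0.2615 ≈ 1.8931.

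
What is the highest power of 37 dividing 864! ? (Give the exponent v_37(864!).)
v_37(864!) = 23

Legendre's formula: v_p(n!) = Σ_{k ≥ 1} ⌊n / p^k⌋. For p = 37, n = 864, the terms are:
  ⌊864/37^1⌋ = ⌊864/37⌋ = 23
(the next term ⌊864/37^2⌋ = 0, terminating the sum). Summing: v_37(864!) = 23 = 23.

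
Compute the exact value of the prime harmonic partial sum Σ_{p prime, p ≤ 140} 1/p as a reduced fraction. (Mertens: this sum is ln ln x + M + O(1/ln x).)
Σ 1/p = 18825509850919239131453102166593625244431364344421618363/10014646650599190067509233131649940057366334653200433090

π(140) = 34, so the primes ≤ 140 are [2, 3, 5, 7, 11, 13, 17, 19, 23, 29, 31, 37, 41, 43, 47, 53, 59, 61, 67, 71, 73, 79, 83, 89, 97, 101, 103, 107, 109, 113, 127, 131, 137, 139]. Summing 1/p over these primes: 18825509850919239131453102166593625244431364344421618363/10014646650599190067509233131649940057366334653200433090 ≈ 1.8798. Mertens estimate ln ln(140) + 0.2615 ≈ 1.8592.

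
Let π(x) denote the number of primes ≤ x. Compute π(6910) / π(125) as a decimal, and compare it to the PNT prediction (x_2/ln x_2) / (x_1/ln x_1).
π(6910)/π(125) = 888/30 ≈ 29.6000;  PNT prediction ≈ 30.1909.

π(125) = 30 and π(6910) = 888, so π(6910)/π(125) ≈ 29.6000. The PNT-predicted ratio is (6910/ln(6910)) / (125/ln(125)) ≈ 30.1909. The two agree to within a few percent, as expected.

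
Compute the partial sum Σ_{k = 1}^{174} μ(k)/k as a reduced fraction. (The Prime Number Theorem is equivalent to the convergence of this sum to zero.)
Σ μ(k)/k = -291895861671370214401988773976597804369856804354890517841750669749/27764983964554203230141949225149376041830084932479143674493613998285

Values of μ(k) for 1 ≤ k ≤ 174: μ(1) = 1, μ(2) = -1, μ(3) = -1, μ(5) = -1, μ(6) = 1, μ(7) = -1, μ(10) = 1, μ(11) = -1, μ(13) = -1, μ(14) = 1, μ(15) = 1, μ(17) = -1, μ(19) = -1, μ(21) = 1, μ(22) = 1, μ(23) = -1, μ(26) = 1, μ(29) = -1, μ(30) = -1, μ(31) = -1, μ(33) = 1, μ(34) = 1, μ(35) = 1, μ(37) = -1, μ(38) = 1, μ(39) = 1, μ(41) = -1, μ(42) = -1, μ(43) = -1, μ(46) = 1, μ(47) = -1, μ(51) = 1, μ(53) = -1, μ(55) = 1, μ(57) = 1, μ(58) = 1, μ(59) = -1, μ(61) = -1, μ(62) = 1, μ(65) = 1, μ(66) = -1, μ(67) = -1, μ(69) = 1, μ(70) = -1, μ(71) = -1, μ(73) = -1, μ(74) = 1, μ(77) = 1, μ(78) = -1, μ(79) = -1, μ(82) = 1, μ(83) = -1, μ(85) = 1, μ(86) = 1, μ(87) = 1, μ(89) = -1, μ(91) = 1, μ(93) = 1, μ(94) = 1, μ(95) = 1, μ(97) = -1, μ(101) = -1, μ(102) = -1, μ(103) = -1, μ(105) = -1, μ(106) = 1, μ(107) = -1, μ(109) = -1, μ(110) = -1, μ(111) = 1, μ(113) = -1, μ(114) = -1, μ(115) = 1, μ(118) = 1, μ(119) = 1, μ(122) = 1, μ(123) = 1, μ(127) = -1, μ(129) = 1, μ(130) = -1, μ(131) = -1, μ(133) = 1, μ(134) = 1, μ(137) = -1, μ(138) = -1, μ(139) = -1, μ(141) = 1, μ(142) = 1, μ(143) = 1, μ(145) = 1, μ(146) = 1, μ(149) = -1, μ(151) = -1, μ(154) = -1, μ(155) = 1, μ(157) = -1, μ(158) = 1, μ(159) = 1, μ(161) = 1, μ(163) = -1, μ(165) = -1, μ(166) = 1, μ(167) = -1, μ(170) = -1, μ(173) = -1, μ(174) = -1, with μ = 0 on non-squarefree integers. Summing μ(k)/k for k where μ(k) ≠ 0 gives -291895861671370214401988773976597804369856804354890517841750669749/27764983964554203230141949225149376041830084932479143674493613998285 ≈ -0.0105. (PNT ⟺ this sum → 0 as n → ∞.)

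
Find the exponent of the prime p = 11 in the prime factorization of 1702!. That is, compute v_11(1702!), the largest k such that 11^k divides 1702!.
v_11(1702!) = 169

Legendre's formula: v_p(n!) = Σ_{k ≥ 1} ⌊n / p^k⌋. For p = 11, n = 1702, the terms are:
  ⌊1702/11^1⌋ = ⌊1702/11⌋ = 154
  ⌊1702/11^2⌋ = ⌊1702/121⌋ = 14
  ⌊1702/11^3⌋ = ⌊1702/1331⌋ = 1
(the next term ⌊1702/11^4⌋ = 0, terminating the sum). Summing: v_11(1702!) = 154 + 14 + 1 = 169.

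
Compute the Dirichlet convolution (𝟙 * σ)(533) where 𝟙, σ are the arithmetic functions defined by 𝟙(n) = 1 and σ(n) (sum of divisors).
(𝟙 * σ)(533) = 645

Divisors of 533: [1, 13, 41, 533]. For each d | 533:
  d = 1: 𝟙(1) · σ(533/1) = 1 · 588 = 588
  d = 13: 𝟙(13) · σ(533/13) = 1 · 42 = 42
  d = 41: 𝟙(41) · σ(533/41) = 1 · 14 = 14
  d = 533: 𝟙(533) · σ(533/533) = 1 · 1 = 1
Summing: (𝟙 * σ)(533) = 588 + 42 + 14 + 1 = 645.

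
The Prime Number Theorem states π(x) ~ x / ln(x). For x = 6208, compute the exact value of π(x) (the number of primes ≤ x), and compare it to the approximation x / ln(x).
π(6208) = 807;  x/ln(x) ≈ 710.82;  relative error ≈ 11.92%.

Directly count primes up to 6208: π(6208) = 807. The PNT approximation gives 6208/ln(6208) ≈ 6208/8.73359 ≈ 710.82. Relative error (π(x) − x/ln(x)) / π(x) ≈ 11.92%; the approximation is known to undercount slightly (Li(x) is a better estimate).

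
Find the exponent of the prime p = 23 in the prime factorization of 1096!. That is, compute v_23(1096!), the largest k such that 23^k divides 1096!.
v_23(1096!) = 49

Legendre's formula: v_p(n!) = Σ_{k ≥ 1} ⌊n / p^k⌋. For p = 23, n = 1096, the terms are:
  ⌊1096/23^1⌋ = ⌊1096/23⌋ = 47
  ⌊1096/23^2⌋ = ⌊1096/529⌋ = 2
(the next term ⌊1096/23^3⌋ = 0, terminating the sum). Summing: v_23(1096!) = 47 + 2 = 49.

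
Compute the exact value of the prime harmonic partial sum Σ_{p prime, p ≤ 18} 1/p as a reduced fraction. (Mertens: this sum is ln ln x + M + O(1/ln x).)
Σ 1/p = 716167/510510

π(18) = 7, so the primes ≤ 18 are [2, 3, 5, 7, 11, 13, 17]. Summing 1/p over these primes: 716167/510510 ≈ 1.4028. Mertens estimate ln ln(18) + 0.2615 ≈ 1.3229.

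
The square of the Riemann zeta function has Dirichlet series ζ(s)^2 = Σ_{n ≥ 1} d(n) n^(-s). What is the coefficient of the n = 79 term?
d(79) = 2

ζ(s)^2 = (Σ 1/m^s)(Σ 1/k^s). The coefficient of 1/n^s in the product is the number of ordered pairs (m, k) with mk = n, which equals d(n). For n = 79, divisors are [1, 79], so d(79) = 2.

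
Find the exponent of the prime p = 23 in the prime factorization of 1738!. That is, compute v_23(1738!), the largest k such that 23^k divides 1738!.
v_23(1738!) = 78

Legendre's formula: v_p(n!) = Σ_{k ≥ 1} ⌊n / p^k⌋. For p = 23, n = 1738, the terms are:
  ⌊1738/23^1⌋ = ⌊1738/23⌋ = 75
  ⌊1738/23^2⌋ = ⌊1738/529⌋ = 3
(the next term ⌊1738/23^3⌋ = 0, terminating the sum). Summing: v_23(1738!) = 75 + 3 = 78.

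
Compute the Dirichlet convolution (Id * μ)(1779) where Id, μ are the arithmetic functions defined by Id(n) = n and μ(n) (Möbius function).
(Id * μ)(1779) = 1184

Divisors of 1779: [1, 3, 593, 1779]. For each d | 1779:
  d = 1: Id(1) · μ(1779/1) = 1 · 1 = 1
  d = 3: Id(3) · μ(1779/3) = 3 · -1 = -3
  d = 593: Id(593) · μ(1779/593) = 593 · -1 = -593
  d = 1779: Id(1779) · μ(1779/1779) = 1779 · 1 = 1779
Summing: (Id * μ)(1779) = 1 + -3 + -593 + 1779 = 1184.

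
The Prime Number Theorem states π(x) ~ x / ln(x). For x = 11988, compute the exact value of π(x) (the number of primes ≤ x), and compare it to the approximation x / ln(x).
π(11988) = 1438;  x/ln(x) ≈ 1276.45;  relative error ≈ 11.23%.

Directly count primes up to 11988: π(11988) = 1438. The PNT approximation gives 11988/ln(11988) ≈ 11988/9.39166 ≈ 1276.45. Relative error (π(x) − x/ln(x)) / π(x) ≈ 11.23%; the approximation is known to undercount slightly (Li(x) is a better estimate).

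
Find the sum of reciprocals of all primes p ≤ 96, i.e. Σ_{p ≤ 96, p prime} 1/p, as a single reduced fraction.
Σ 1/p = 42605658161771733665696611824842057/23768741896345550770650537601358310

π(96) = 24, so the primes ≤ 96 are [2, 3, 5, 7, 11, 13, 17, 19, 23, 29, 31, 37, 41, 43, 47, 53, 59, 61, 67, 71, 73, 79, 83, 89]. Summing 1/p over these primes: 42605658161771733665696611824842057/23768741896345550770650537601358310 ≈ 1.7925. Mertens estimate ln ln(96) + 0.2615 ≈ 1.7798.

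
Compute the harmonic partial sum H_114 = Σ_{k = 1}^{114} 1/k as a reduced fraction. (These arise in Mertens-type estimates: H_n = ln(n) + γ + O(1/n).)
H_114 = 92422098728954394895401052885520758853316071035681/17379782769567790172972927968296006432665936992320

Direct summation: H_114 = 1 + 1/2 + ... + 1/114. The least common denominator is lcm(1, ..., 114) = 955888052326228459513511038256280353796626534577600; over this denominator the numerator is 955888052326228459513511038256280353796626534577600 + 477944026163114229756755519128140176898313267288800 + 318629350775409486504503679418760117932208844859200 + 238972013081557114878377759564070088449156633644400 + 191177610465245691902702207651256070759325306915520 + 159314675387704743252251839709380058966104422429600 + 136555436046604065644787291179468621970946647796800 + 119486006540778557439188879782035044224578316822200 + 106209783591803162168167893139586705977402948286400 + 95588805232622845951351103825628035379662653457760 + 86898913847838950864864639841480032163329684961600 + 79657337693852371626125919854690029483052211214800 + 73529850178940650731808541404329257984355887275200 + 68277718023302032822393645589734310985473323898400 + 63725870155081897300900735883752023586441768971840 + 59743003270389278719594439891017522112289158411100 + 56228708960366379971383002250369432576272149092800 + 53104891795901581084083946569793352988701474143200 + 50309897490854129448079528329277913357717186030400 + 47794402616311422975675551912814017689831326728880 + 45518478682201355214929097059822873990315549265600 + 43449456923919475432432319920740016081664842480800 + 41560350101140367804935262532881754512896805851200 + 39828668846926185813062959927345014741526105607400 + 38235522093049138380540441530251214151865061383104 + 36764925089470325365904270702164628992177943637600 + 35403261197267720722722631046528901992467649428800 + 34138859011651016411196822794867155492736661949200 + 32961656976766498603914173732975184613676777054400 + 31862935077540948650450367941876011793220884485920 + 30835098462136401919790678653428398509568597889600 + 29871501635194639359797219945508761056144579205550 + 28966304615946316954954879947160010721109894987200 + 28114354480183189985691501125184716288136074546400 + 27311087209320813128957458235893724394189329559360 + 26552445897950790542041973284896676494350737071600 + 25834812225033201608473271304223793345854771204800 + 25154948745427064724039764164638956678858593015200 + 24509950059646883577269513801443085994785295758400 + 23897201308155711487837775956407008844915663364440 + 23314342739664108768622220445275130580405525233600 + 22759239341100677607464548529911436995157774632800 + 22229954705261126965430489261773961716200617083200 + 21724728461959737716216159960370008040832421240400 + 21241956718360632433633578627917341195480589657280 + 20780175050570183902467631266440877256448402925600 + 20338043666515499138585341239495326676523968820800 + 19914334423463092906531479963672507370763052803700 + 19507919435229152234969613025638374567278092542400 + 19117761046524569190270220765125607075932530691552 + 18742902986788793323794334083456477525424049697600 + 18382462544735162682952135351082314496088971818800 + 18035623628796763387047378080307176486728802539200 + 17701630598633860361361315523264450996233824714400 + 17379782769567790172972927968296006432665936992320 + 17069429505825508205598411397433577746368330974600 + 16769965830284709816026509443092637785905728676800 + 16480828488383249301957086866487592306838388527200 + 16201492412308956940906966750106446674519093806400 + 15931467538770474325225183970938005896610442242960 + 15670295939774237041205098987807874652403713681600 + 15417549231068200959895339326714199254784298944800 + 15172826227400451738309699019940957996771849755200 + 14935750817597319679898609972754380528072289602775 + 14705970035788130146361708280865851596871177455040 + 14483152307973158477477439973580005360554947493600 + 14266985855615350141992702063526572444725769172800 + 14057177240091594992845750562592358144068037273200 + 13853450033713455934978420844293918170965601950400 + 13655543604660406564478729117946862197094664779680 + 13463212004594767035401563919102540194318683585600 + 13276222948975395271020986642448338247175368535800 + 13094356881181211774157685455565484298583925131200 + 12917406112516600804236635652111896672927385602400 + 12745174031016379460180147176750404717288353794368 + 12577474372713532362019882082319478339429296507600 + 12414130549691278694980662834497147451904240708800 + 12254975029823441788634756900721542997392647879200 + 12099848763623145057133051117168105744261095374400 + 11948600654077855743918887978203504422457831682220 + 11801087065755906907574210348842967330822549809600 + 11657171369832054384311110222637565290202762616800 + 11516723522002752524259169135617835587911163067200 + 11379619670550338803732274264955718497578887316400 + 11245741792073275994276600450073886515254429818560 + 11114977352630563482715244630886980858100308541600 + 10987218992255499534638057910991728204558925684800 + 10862364230979868858108079980185004020416210620200 + 10740315194676724264196753238834610716816028478400 + 10620978359180316216816789313958670597740294828640 + 10504264311277235818829791629189893997765126753600 + 10390087525285091951233815633220438628224201462800 + 10278366154045467306596892884476132836522865963200 + 10169021833257749569292670619747663338261984410400 + 10061979498170825889615905665855582671543437206080 + 9957167211731546453265739981836253685381526401850 + 9854516003363179994984649878930725296872438500800 + 9753959717614576117484806512819187283639046271200 + 9655434871982105651651626649053336907036631662400 + 9558880523262284595135110382562803537966265345776 + 9464238141843846133797138992636439146501252817600 + 9371451493394396661897167041728238762712024848800 + 9280466527439111257412728526760003434918704219200 + 9191231272367581341476067675541157248044485909400 + 9103695736440271042985819411964574798063109853120 + 9017811814398381693523689040153588243364401269600 + 8933533199310546350593561105198881811183425556800 + 8850815299316930180680657761632225498116912357200 + 8769615158956224399206523286754865631161711326400 + 8689891384783895086486463984148003216332968496160 + 8611604075011067202824423768074597781951590401600 + 8534714752912754102799205698716788873184165487300 + 8459186303771933270031071135011330564571916235200 + 8384982915142354908013254721546318892952864338400 = 5083215430092491719247057908703641736932383906962455, so H_114 = 5083215430092491719247057908703641736932383906962455/955888052326228459513511038256280353796626534577600; reducing by gcd(5083215430092491719247057908703641736932383906962455, 955888052326228459513511038256280353796626534577600) = 55 gives 92422098728954394895401052885520758853316071035681/17379782769567790172972927968296006432665936992320 ≈ 5.31779. (The PNT-adjacent estimate ln(114) + γ ≈ 5.31341 matches within O(1/n).)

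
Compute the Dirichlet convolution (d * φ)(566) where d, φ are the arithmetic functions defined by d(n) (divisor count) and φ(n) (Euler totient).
(d * φ)(566) = 852

Divisors of 566: [1, 2, 283, 566]. For each d | 566:
  d = 1: d(1) · φ(566/1) = 1 · 282 = 282
  d = 2: d(2) · φ(566/2) = 2 · 282 = 564
  d = 283: d(283) · φ(566/283) = 2 · 1 = 2
  d = 566: d(566) · φ(566/566) = 4 · 1 = 4
Summing: (d * φ)(566) = 282 + 564 + 2 + 4 = 852.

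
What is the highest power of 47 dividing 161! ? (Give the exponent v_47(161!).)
v_47(161!) = 3

Legendre's formula: v_p(n!) = Σ_{k ≥ 1} ⌊n / p^k⌋. For p = 47, n = 161, the terms are:
  ⌊161/47^1⌋ = ⌊161/47⌋ = 3
(the next term ⌊161/47^2⌋ = 0, terminating the sum). Summing: v_47(161!) = 3 = 3.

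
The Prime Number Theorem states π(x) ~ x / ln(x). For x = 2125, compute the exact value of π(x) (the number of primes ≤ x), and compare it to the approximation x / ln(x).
π(2125) = 319;  x/ln(x) ≈ 277.36;  relative error ≈ 13.05%.

Directly count primes up to 2125: π(2125) = 319. The PNT approximation gives 2125/ln(2125) ≈ 2125/7.66153 ≈ 277.36. Relative error (π(x) − x/ln(x)) / π(x) ≈ 13.05%; the approximation is known to undercount slightly (Li(x) is a better estimate).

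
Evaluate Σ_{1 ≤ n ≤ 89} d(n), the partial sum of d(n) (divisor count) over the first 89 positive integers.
Σ_{n ≤ 89} d(n) = 413

Compute d(n) for each 1 ≤ n ≤ 89: d(1) = 1, d(2) = 2, d(3) = 2, d(4) = 3, d(5) = 2, d(6) = 4, d(7) = 2, d(8) = 4, d(9) = 3, d(10) = 4, d(11) = 2, d(12) = 6, d(13) = 2, d(14) = 4, d(15) = 4, d(16) = 5, d(17) = 2, d(18) = 6, d(19) = 2, d(20) = 6, d(21) = 4, d(22) = 4, d(23) = 2, d(24) = 8, d(25) = 3, d(26) = 4, d(27) = 4, d(28) = 6, d(29) = 2, d(30) = 8, d(31) = 2, d(32) = 6, d(33) = 4, d(34) = 4, d(35) = 4, d(36) = 9, d(37) = 2, d(38) = 4, d(39) = 4, d(40) = 8, d(41) = 2, d(42) = 8, d(43) = 2, d(44) = 6, d(45) = 6, d(46) = 4, d(47) = 2, d(48) = 10, d(49) = 3, d(50) = 6, d(51) = 4, d(52) = 6, d(53) = 2, d(54) = 8, d(55) = 4, d(56) = 8, d(57) = 4, d(58) = 4, d(59) = 2, d(60) = 12, d(61) = 2, d(62) = 4, d(63) = 6, d(64) = 7, d(65) = 4, d(66) = 8, d(67) = 2, d(68) = 6, d(69) = 4, d(70) = 8, d(71) = 2, d(72) = 12, d(73) = 2, d(74) = 4, d(75) = 6, d(76) = 6, d(77) = 4, d(78) = 8, d(79) = 2, d(80) = 10, d(81) = 5, d(82) = 4, d(83) = 2, d(84) = 12, d(85) = 4, d(86) = 4, d(87) = 4, d(88) = 8, d(89) = 2. Summing all 89 values: 413. (Dirichlet's divisor formula: Σ_{n ≤ x} d(n) = x ln(x) + (2γ − 1) x + O(√x). For x = 89, the asymptotic estimate is ≈ 413.23.)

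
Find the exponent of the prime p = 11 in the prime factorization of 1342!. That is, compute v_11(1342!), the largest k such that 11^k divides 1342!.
v_11(1342!) = 134

Legendre's formula: v_p(n!) = Σ_{k ≥ 1} ⌊n / p^k⌋. For p = 11, n = 1342, the terms are:
  ⌊1342/11^1⌋ = ⌊1342/11⌋ = 122
  ⌊1342/11^2⌋ = ⌊1342/121⌋ = 11
  ⌊1342/11^3⌋ = ⌊1342/1331⌋ = 1
(the next term ⌊1342/11^4⌋ = 0, terminating the sum). Summing: v_11(1342!) = 122 + 11 + 1 = 134.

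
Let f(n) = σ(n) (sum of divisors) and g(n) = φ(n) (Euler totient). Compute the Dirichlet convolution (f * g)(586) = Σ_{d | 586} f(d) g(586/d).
(σ * φ)(586) = 2344

Divisors of 586: [1, 2, 293, 586]. For each d | 586:
  d = 1: σ(1) · φ(586/1) = 1 · 292 = 292
  d = 2: σ(2) · φ(586/2) = 3 · 292 = 876
  d = 293: σ(293) · φ(586/293) = 294 · 1 = 294
  d = 586: σ(586) · φ(586/586) = 882 · 1 = 882
Summing: (σ * φ)(586) = 292 + 876 + 294 + 882 = 2344.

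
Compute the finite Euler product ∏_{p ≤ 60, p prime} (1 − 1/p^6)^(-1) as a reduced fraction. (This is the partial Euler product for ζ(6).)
∏ = 4770739572296379656394863241102356173984421633090039451960419477648624277653925987495283/4689410829889825408368231882153932262030763270859585875623809572192922480840433054253056

The primes p ≤ 60 are [2, 3, 5, 7, 11, 13, 17, 19, 23, 29, 31, 37, 41, 43, 47, 53, 59]. For each prime, (1 − 1/p^6)^(-1) = p^6 / (p^6 − 1). The product is (1 − 1/2^6)^(-1), (1 − 1/3^6)^(-1), (1 − 1/5^6)^(-1), (1 − 1/7^6)^(-1), (1 − 1/11^6)^(-1), (1 − 1/13^6)^(-1), (1 − 1/17^6)^(-1), (1 − 1/19^6)^(-1), (1 − 1/23^6)^(-1), (1 − 1/29^6)^(-1), (1 − 1/31^6)^(-1), (1 − 1/37^6)^(-1), (1 − 1/41^6)^(-1), (1 − 1/43^6)^(-1), (1 − 1/47^6)^(-1), (1 − 1/53^6)^(-1), (1 − 1/59^6)^(-1) = ∏ p^6 / (p^6 − 1) = 4770739572296379656394863241102356173984421633090039451960419477648624277653925987495283/4689410829889825408368231882153932262030763270859585875623809572192922480840433054253056.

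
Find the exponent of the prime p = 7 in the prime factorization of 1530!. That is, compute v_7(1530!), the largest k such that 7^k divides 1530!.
v_7(1530!) = 253

Legendre's formula: v_p(n!) = Σ_{k ≥ 1} ⌊n / p^k⌋. For p = 7, n = 1530, the terms are:
  ⌊1530/7^1⌋ = ⌊1530/7⌋ = 218
  ⌊1530/7^2⌋ = ⌊1530/49⌋ = 31
  ⌊1530/7^3⌋ = ⌊1530/343⌋ = 4
(the next term ⌊1530/7^4⌋ = 0, terminating the sum). Summing: v_7(1530!) = 218 + 31 + 4 = 253.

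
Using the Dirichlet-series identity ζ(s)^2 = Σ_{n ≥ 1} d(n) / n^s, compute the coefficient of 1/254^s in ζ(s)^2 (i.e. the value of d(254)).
d(254) = 4

ζ(s)^2 = (Σ 1/m^s)(Σ 1/k^s). The coefficient of 1/n^s in the product is the number of ordered pairs (m, k) with mk = n, which equals d(n). For n = 254, divisors are [1, 2, 127, 254], so d(254) = 4.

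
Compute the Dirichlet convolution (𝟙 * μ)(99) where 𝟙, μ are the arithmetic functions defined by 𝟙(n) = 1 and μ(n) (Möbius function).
(𝟙 * μ)(99) = 0

Divisors of 99: [1, 3, 9, 11, 33, 99]. For each d | 99:
  d = 1: 𝟙(1) · μ(99/1) = 1 · 0 = 0
  d = 3: 𝟙(3) · μ(99/3) = 1 · 1 = 1
  d = 9: 𝟙(9) · μ(99/9) = 1 · -1 = -1
  d = 11: 𝟙(11) · μ(99/11) = 1 · 0 = 0
  d = 33: 𝟙(33) · μ(99/33) = 1 · -1 = -1
  d = 99: 𝟙(99) · μ(99/99) = 1 · 1 = 1
Summing: (𝟙 * μ)(99) = 0 + 1 + -1 + 0 + -1 + 1 = 0.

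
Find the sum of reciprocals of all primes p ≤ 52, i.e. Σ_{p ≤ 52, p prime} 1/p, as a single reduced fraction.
Σ 1/p = 1021729465586766997/614889782588491410

π(52) = 15, so the primes ≤ 52 are [2, 3, 5, 7, 11, 13, 17, 19, 23, 29, 31, 37, 41, 43, 47]. Summing 1/p over these primes: 1021729465586766997/614889782588491410 ≈ 1.6616. Mertens estimate ln ln(52) + 0.2615 ≈ 1.6355.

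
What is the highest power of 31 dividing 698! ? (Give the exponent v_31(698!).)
v_31(698!) = 22

Legendre's formula: v_p(n!) = Σ_{k ≥ 1} ⌊n / p^k⌋. For p = 31, n = 698, the terms are:
  ⌊698/31^1⌋ = ⌊698/31⌋ = 22
(the next term ⌊698/31^2⌋ = 0, terminating the sum). Summing: v_31(698!) = 22 = 22.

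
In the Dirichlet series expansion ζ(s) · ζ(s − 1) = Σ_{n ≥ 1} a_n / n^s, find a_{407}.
σ(407) = 456

In the product (Σ m^0/m^s)(Σ k / k^s) = Σ (Σ_{d | n} d) / n^s, the coefficient of 1/n^s is σ(n) = Σ_{d | n} d. For n = 407, divisors are [1, 11, 37, 407]; summing: σ(407) = 456.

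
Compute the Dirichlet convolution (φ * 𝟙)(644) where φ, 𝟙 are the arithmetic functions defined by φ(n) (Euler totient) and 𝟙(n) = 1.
(φ * 𝟙)(644) = 644

Divisors of 644: [1, 2, 4, 7, 14, 23, 28, 46, 92, 161, 322, 644]. For each d | 644:
  d = 1: φ(1) · 𝟙(644/1) = 1 · 1 = 1
  d = 2: φ(2) · 𝟙(644/2) = 1 · 1 = 1
  d = 4: φ(4) · 𝟙(644/4) = 2 · 1 = 2
  d = 7: φ(7) · 𝟙(644/7) = 6 · 1 = 6
  d = 14: φ(14) · 𝟙(644/14) = 6 · 1 = 6
  d = 23: φ(23) · 𝟙(644/23) = 22 · 1 = 22
  d = 28: φ(28) · 𝟙(644/28) = 12 · 1 = 12
  d = 46: φ(46) · 𝟙(644/46) = 22 · 1 = 22
  d = 92: φ(92) · 𝟙(644/92) = 44 · 1 = 44
  d = 161: φ(161) · 𝟙(644/161) = 132 · 1 = 132
  d = 322: φ(322) · 𝟙(644/322) = 132 · 1 = 132
  d = 644: φ(644) · 𝟙(644/644) = 264 · 1 = 264
Summing: (φ * 𝟙)(644) = 1 + 1 + 2 + 6 + 6 + 22 + 12 + 22 + 44 + 132 + 132 + 264 = 644.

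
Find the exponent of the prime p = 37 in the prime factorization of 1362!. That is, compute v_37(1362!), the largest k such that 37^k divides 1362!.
v_37(1362!) = 36

Legendre's formula: v_p(n!) = Σ_{k ≥ 1} ⌊n / p^k⌋. For p = 37, n = 1362, the terms are:
  ⌊1362/37^1⌋ = ⌊1362/37⌋ = 36
(the next term ⌊1362/37^2⌋ = 0, terminating the sum). Summing: v_37(1362!) = 36 = 36.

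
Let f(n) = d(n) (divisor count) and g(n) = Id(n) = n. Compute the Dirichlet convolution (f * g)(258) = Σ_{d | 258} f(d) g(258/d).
(d * Id)(258) = 900

Divisors of 258: [1, 2, 3, 6, 43, 86, 129, 258]. For each d | 258:
  d = 1: d(1) · Id(258/1) = 1 · 258 = 258
  d = 2: d(2) · Id(258/2) = 2 · 129 = 258
  d = 3: d(3) · Id(258/3) = 2 · 86 = 172
  d = 6: d(6) · Id(258/6) = 4 · 43 = 172
  d = 43: d(43) · Id(258/43) = 2 · 6 = 12
  d = 86: d(86) · Id(258/86) = 4 · 3 = 12
  d = 129: d(129) · Id(258/129) = 4 · 2 = 8
  d = 258: d(258) · Id(258/258) = 8 · 1 = 8
Summing: (d * Id)(258) = 258 + 258 + 172 + 172 + 12 + 12 + 8 + 8 = 900.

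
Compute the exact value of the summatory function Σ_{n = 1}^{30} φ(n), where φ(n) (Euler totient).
Σ_{n ≤ 30} φ(n) = 278

Compute φ(n) for each 1 ≤ n ≤ 30: φ(1) = 1, φ(2) = 1, φ(3) = 2, φ(4) = 2, φ(5) = 4, φ(6) = 2, φ(7) = 6, φ(8) = 4, φ(9) = 6, φ(10) = 4, φ(11) = 10, φ(12) = 4, φ(13) = 12, φ(14) = 6, φ(15) = 8, φ(16) = 8, φ(17) = 16, φ(18) = 6, φ(19) = 18, φ(20) = 8, φ(21) = 12, φ(22) = 10, φ(23) = 22, φ(24) = 8, φ(25) = 20, φ(26) = 12, φ(27) = 18, φ(28) = 12, φ(29) = 28, φ(30) = 8. Summing all 30 values: 278. (Average order: Σ_{n ≤ x} φ(n) ~ (3/π²) x². For x = 30, (3/π²)·30² ≈ 273.57.)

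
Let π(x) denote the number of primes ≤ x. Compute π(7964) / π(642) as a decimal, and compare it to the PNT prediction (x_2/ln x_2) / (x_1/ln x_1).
π(7964)/π(642) = 1006/116 ≈ 8.6724;  PNT prediction ≈ 8.9275.

π(642) = 116 and π(7964) = 1006, so π(7964)/π(642) ≈ 8.6724. The PNT-predicted ratio is (7964/ln(7964)) / (642/ln(642)) ≈ 8.9275. The two agree to within a few percent, as expected.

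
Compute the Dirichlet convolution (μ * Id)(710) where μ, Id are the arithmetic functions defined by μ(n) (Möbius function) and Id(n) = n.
(μ * Id)(710) = 280

Divisors of 710: [1, 2, 5, 10, 71, 142, 355, 710]. For each d | 710:
  d = 1: μ(1) · Id(710/1) = 1 · 710 = 710
  d = 2: μ(2) · Id(710/2) = -1 · 355 = -355
  d = 5: μ(5) · Id(710/5) = -1 · 142 = -142
  d = 10: μ(10) · Id(710/10) = 1 · 71 = 71
  d = 71: μ(71) · Id(710/71) = -1 · 10 = -10
  d = 142: μ(142) · Id(710/142) = 1 · 5 = 5
  d = 355: μ(355) · Id(710/355) = 1 · 2 = 2
  d = 710: μ(710) · Id(710/710) = -1 · 1 = -1
Summing: (μ * Id)(710) = 710 + -355 + -142 + 71 + -10 + 5 + 2 + -1 = 280.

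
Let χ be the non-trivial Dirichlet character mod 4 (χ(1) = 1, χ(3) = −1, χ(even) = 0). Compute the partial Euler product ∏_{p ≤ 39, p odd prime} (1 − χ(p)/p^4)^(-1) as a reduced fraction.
∏ = 36907491853859640421662745584761054387/37320078298954450639637508295357366272

The odd primes p ≤ 39 are [3, 5, 7, 11, 13, 17, 19, 23, 29, 31, 37]. For each, χ(p) = 1 if p ≡ 1 mod 4, χ(p) = −1 if p ≡ 3 mod 4. Taking (1 − χ(p)/p^4)^(-1) = p^4/(p^4 − χ(p)): (1 − (-1)/3^4)^(-1) · (1 − (1)/5^4)^(-1) · (1 − (-1)/7^4)^(-1) · (1 − (-1)/11^4)^(-1) · (1 − (1)/13^4)^(-1) · (1 − (1)/17^4)^(-1) · (1 − (-1)/19^4)^(-1) · (1 − (-1)/23^4)^(-1) · (1 − (1)/29^4)^(-1) · (1 − (-1)/31^4)^(-1) · (1 − (1)/37^4)^(-1) = 36907491853859640421662745584761054387/37320078298954450639637508295357366272.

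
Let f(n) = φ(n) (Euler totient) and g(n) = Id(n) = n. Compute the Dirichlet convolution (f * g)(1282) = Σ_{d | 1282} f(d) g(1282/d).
(φ * Id)(1282) = 3843

Divisors of 1282: [1, 2, 641, 1282]. For each d | 1282:
  d = 1: φ(1) · Id(1282/1) = 1 · 1282 = 1282
  d = 2: φ(2) · Id(1282/2) = 1 · 641 = 641
  d = 641: φ(641) · Id(1282/641) = 640 · 2 = 1280
  d = 1282: φ(1282) · Id(1282/1282) = 640 · 1 = 640
Summing: (φ * Id)(1282) = 1282 + 641 + 1280 + 640 = 3843.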